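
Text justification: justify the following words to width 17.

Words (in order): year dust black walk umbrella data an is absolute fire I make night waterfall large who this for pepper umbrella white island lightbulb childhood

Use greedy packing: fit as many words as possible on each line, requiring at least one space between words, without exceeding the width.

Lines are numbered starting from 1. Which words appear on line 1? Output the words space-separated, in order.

Line 1: ['year', 'dust', 'black'] (min_width=15, slack=2)
Line 2: ['walk', 'umbrella'] (min_width=13, slack=4)
Line 3: ['data', 'an', 'is'] (min_width=10, slack=7)
Line 4: ['absolute', 'fire', 'I'] (min_width=15, slack=2)
Line 5: ['make', 'night'] (min_width=10, slack=7)
Line 6: ['waterfall', 'large'] (min_width=15, slack=2)
Line 7: ['who', 'this', 'for'] (min_width=12, slack=5)
Line 8: ['pepper', 'umbrella'] (min_width=15, slack=2)
Line 9: ['white', 'island'] (min_width=12, slack=5)
Line 10: ['lightbulb'] (min_width=9, slack=8)
Line 11: ['childhood'] (min_width=9, slack=8)

Answer: year dust black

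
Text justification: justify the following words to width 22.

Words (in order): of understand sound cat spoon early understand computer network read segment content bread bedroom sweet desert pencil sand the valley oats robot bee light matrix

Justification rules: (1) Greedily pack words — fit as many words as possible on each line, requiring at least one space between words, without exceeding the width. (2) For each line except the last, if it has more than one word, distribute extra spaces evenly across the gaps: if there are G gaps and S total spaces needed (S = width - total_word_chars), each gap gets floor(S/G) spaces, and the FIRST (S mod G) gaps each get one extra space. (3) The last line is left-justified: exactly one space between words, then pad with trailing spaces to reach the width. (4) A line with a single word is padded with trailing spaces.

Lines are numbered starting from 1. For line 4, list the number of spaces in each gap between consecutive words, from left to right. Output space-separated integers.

Answer: 2 2

Derivation:
Line 1: ['of', 'understand', 'sound'] (min_width=19, slack=3)
Line 2: ['cat', 'spoon', 'early'] (min_width=15, slack=7)
Line 3: ['understand', 'computer'] (min_width=19, slack=3)
Line 4: ['network', 'read', 'segment'] (min_width=20, slack=2)
Line 5: ['content', 'bread', 'bedroom'] (min_width=21, slack=1)
Line 6: ['sweet', 'desert', 'pencil'] (min_width=19, slack=3)
Line 7: ['sand', 'the', 'valley', 'oats'] (min_width=20, slack=2)
Line 8: ['robot', 'bee', 'light', 'matrix'] (min_width=22, slack=0)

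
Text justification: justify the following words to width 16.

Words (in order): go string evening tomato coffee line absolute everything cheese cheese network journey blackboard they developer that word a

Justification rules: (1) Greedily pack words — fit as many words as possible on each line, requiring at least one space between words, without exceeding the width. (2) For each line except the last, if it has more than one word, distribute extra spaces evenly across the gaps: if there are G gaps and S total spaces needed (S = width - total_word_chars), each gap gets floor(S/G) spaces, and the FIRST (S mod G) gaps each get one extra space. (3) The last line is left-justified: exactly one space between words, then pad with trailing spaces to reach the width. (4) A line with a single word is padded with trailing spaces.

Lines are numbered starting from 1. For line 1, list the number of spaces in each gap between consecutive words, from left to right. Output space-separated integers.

Answer: 8

Derivation:
Line 1: ['go', 'string'] (min_width=9, slack=7)
Line 2: ['evening', 'tomato'] (min_width=14, slack=2)
Line 3: ['coffee', 'line'] (min_width=11, slack=5)
Line 4: ['absolute'] (min_width=8, slack=8)
Line 5: ['everything'] (min_width=10, slack=6)
Line 6: ['cheese', 'cheese'] (min_width=13, slack=3)
Line 7: ['network', 'journey'] (min_width=15, slack=1)
Line 8: ['blackboard', 'they'] (min_width=15, slack=1)
Line 9: ['developer', 'that'] (min_width=14, slack=2)
Line 10: ['word', 'a'] (min_width=6, slack=10)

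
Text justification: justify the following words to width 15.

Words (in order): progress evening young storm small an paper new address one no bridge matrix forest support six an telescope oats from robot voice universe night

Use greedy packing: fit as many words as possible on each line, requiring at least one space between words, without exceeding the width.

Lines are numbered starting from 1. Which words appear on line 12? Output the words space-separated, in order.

Line 1: ['progress'] (min_width=8, slack=7)
Line 2: ['evening', 'young'] (min_width=13, slack=2)
Line 3: ['storm', 'small', 'an'] (min_width=14, slack=1)
Line 4: ['paper', 'new'] (min_width=9, slack=6)
Line 5: ['address', 'one', 'no'] (min_width=14, slack=1)
Line 6: ['bridge', 'matrix'] (min_width=13, slack=2)
Line 7: ['forest', 'support'] (min_width=14, slack=1)
Line 8: ['six', 'an'] (min_width=6, slack=9)
Line 9: ['telescope', 'oats'] (min_width=14, slack=1)
Line 10: ['from', 'robot'] (min_width=10, slack=5)
Line 11: ['voice', 'universe'] (min_width=14, slack=1)
Line 12: ['night'] (min_width=5, slack=10)

Answer: night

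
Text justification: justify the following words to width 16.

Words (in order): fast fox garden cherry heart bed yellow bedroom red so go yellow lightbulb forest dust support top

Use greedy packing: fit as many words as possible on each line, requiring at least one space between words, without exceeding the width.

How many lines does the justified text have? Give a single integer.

Line 1: ['fast', 'fox', 'garden'] (min_width=15, slack=1)
Line 2: ['cherry', 'heart', 'bed'] (min_width=16, slack=0)
Line 3: ['yellow', 'bedroom'] (min_width=14, slack=2)
Line 4: ['red', 'so', 'go', 'yellow'] (min_width=16, slack=0)
Line 5: ['lightbulb', 'forest'] (min_width=16, slack=0)
Line 6: ['dust', 'support', 'top'] (min_width=16, slack=0)
Total lines: 6

Answer: 6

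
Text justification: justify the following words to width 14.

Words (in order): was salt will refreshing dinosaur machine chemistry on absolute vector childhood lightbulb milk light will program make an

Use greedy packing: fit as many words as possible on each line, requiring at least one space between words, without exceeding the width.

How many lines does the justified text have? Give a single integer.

Line 1: ['was', 'salt', 'will'] (min_width=13, slack=1)
Line 2: ['refreshing'] (min_width=10, slack=4)
Line 3: ['dinosaur'] (min_width=8, slack=6)
Line 4: ['machine'] (min_width=7, slack=7)
Line 5: ['chemistry', 'on'] (min_width=12, slack=2)
Line 6: ['absolute'] (min_width=8, slack=6)
Line 7: ['vector'] (min_width=6, slack=8)
Line 8: ['childhood'] (min_width=9, slack=5)
Line 9: ['lightbulb', 'milk'] (min_width=14, slack=0)
Line 10: ['light', 'will'] (min_width=10, slack=4)
Line 11: ['program', 'make'] (min_width=12, slack=2)
Line 12: ['an'] (min_width=2, slack=12)
Total lines: 12

Answer: 12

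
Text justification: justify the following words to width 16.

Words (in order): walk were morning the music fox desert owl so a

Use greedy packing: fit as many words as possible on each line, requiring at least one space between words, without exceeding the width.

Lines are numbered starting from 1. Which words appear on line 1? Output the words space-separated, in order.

Line 1: ['walk', 'were'] (min_width=9, slack=7)
Line 2: ['morning', 'the'] (min_width=11, slack=5)
Line 3: ['music', 'fox', 'desert'] (min_width=16, slack=0)
Line 4: ['owl', 'so', 'a'] (min_width=8, slack=8)

Answer: walk were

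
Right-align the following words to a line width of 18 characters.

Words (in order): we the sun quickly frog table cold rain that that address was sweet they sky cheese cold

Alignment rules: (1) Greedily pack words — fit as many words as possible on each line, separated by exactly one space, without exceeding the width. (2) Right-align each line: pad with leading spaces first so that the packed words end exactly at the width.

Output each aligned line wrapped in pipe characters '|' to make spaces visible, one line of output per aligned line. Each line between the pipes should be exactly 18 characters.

Answer: |we the sun quickly|
|   frog table cold|
|    rain that that|
| address was sweet|
|   they sky cheese|
|              cold|

Derivation:
Line 1: ['we', 'the', 'sun', 'quickly'] (min_width=18, slack=0)
Line 2: ['frog', 'table', 'cold'] (min_width=15, slack=3)
Line 3: ['rain', 'that', 'that'] (min_width=14, slack=4)
Line 4: ['address', 'was', 'sweet'] (min_width=17, slack=1)
Line 5: ['they', 'sky', 'cheese'] (min_width=15, slack=3)
Line 6: ['cold'] (min_width=4, slack=14)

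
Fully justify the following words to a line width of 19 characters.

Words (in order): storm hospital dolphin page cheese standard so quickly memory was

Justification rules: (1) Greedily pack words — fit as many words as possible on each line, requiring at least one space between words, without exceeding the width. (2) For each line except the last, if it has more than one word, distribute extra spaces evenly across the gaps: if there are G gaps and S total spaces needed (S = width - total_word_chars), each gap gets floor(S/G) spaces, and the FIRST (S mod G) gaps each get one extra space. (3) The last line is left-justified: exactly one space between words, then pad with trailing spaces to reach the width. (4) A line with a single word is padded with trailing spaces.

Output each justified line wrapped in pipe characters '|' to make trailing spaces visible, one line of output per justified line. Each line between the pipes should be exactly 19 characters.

Line 1: ['storm', 'hospital'] (min_width=14, slack=5)
Line 2: ['dolphin', 'page', 'cheese'] (min_width=19, slack=0)
Line 3: ['standard', 'so', 'quickly'] (min_width=19, slack=0)
Line 4: ['memory', 'was'] (min_width=10, slack=9)

Answer: |storm      hospital|
|dolphin page cheese|
|standard so quickly|
|memory was         |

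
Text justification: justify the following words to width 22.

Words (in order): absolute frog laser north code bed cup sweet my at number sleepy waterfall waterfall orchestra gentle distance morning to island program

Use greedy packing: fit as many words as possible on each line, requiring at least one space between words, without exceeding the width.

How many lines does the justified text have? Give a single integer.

Answer: 8

Derivation:
Line 1: ['absolute', 'frog', 'laser'] (min_width=19, slack=3)
Line 2: ['north', 'code', 'bed', 'cup'] (min_width=18, slack=4)
Line 3: ['sweet', 'my', 'at', 'number'] (min_width=18, slack=4)
Line 4: ['sleepy', 'waterfall'] (min_width=16, slack=6)
Line 5: ['waterfall', 'orchestra'] (min_width=19, slack=3)
Line 6: ['gentle', 'distance'] (min_width=15, slack=7)
Line 7: ['morning', 'to', 'island'] (min_width=17, slack=5)
Line 8: ['program'] (min_width=7, slack=15)
Total lines: 8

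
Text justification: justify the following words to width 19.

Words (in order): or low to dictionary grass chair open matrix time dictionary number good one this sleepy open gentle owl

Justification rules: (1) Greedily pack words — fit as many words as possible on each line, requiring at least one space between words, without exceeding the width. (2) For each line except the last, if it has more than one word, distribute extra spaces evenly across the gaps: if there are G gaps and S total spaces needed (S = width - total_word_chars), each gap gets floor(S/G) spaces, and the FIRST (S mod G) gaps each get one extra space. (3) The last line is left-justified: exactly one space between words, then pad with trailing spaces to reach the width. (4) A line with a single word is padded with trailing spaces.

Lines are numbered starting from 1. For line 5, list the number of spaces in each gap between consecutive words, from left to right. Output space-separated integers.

Line 1: ['or', 'low', 'to'] (min_width=9, slack=10)
Line 2: ['dictionary', 'grass'] (min_width=16, slack=3)
Line 3: ['chair', 'open', 'matrix'] (min_width=17, slack=2)
Line 4: ['time', 'dictionary'] (min_width=15, slack=4)
Line 5: ['number', 'good', 'one'] (min_width=15, slack=4)
Line 6: ['this', 'sleepy', 'open'] (min_width=16, slack=3)
Line 7: ['gentle', 'owl'] (min_width=10, slack=9)

Answer: 3 3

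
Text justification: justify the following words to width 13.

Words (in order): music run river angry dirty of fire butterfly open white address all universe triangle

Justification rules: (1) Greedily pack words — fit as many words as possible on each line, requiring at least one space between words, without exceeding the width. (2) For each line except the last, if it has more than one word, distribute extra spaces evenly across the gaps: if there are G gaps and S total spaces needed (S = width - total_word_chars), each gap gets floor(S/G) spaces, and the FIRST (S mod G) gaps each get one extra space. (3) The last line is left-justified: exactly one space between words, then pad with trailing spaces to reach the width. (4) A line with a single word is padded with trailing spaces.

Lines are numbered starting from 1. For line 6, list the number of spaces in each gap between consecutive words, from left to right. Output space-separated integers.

Answer: 3

Derivation:
Line 1: ['music', 'run'] (min_width=9, slack=4)
Line 2: ['river', 'angry'] (min_width=11, slack=2)
Line 3: ['dirty', 'of', 'fire'] (min_width=13, slack=0)
Line 4: ['butterfly'] (min_width=9, slack=4)
Line 5: ['open', 'white'] (min_width=10, slack=3)
Line 6: ['address', 'all'] (min_width=11, slack=2)
Line 7: ['universe'] (min_width=8, slack=5)
Line 8: ['triangle'] (min_width=8, slack=5)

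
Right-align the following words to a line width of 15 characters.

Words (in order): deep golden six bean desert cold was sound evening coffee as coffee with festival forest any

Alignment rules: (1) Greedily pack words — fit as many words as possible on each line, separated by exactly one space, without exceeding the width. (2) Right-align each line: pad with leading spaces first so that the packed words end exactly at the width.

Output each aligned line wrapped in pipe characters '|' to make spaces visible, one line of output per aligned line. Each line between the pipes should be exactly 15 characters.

Answer: |deep golden six|
|    bean desert|
| cold was sound|
| evening coffee|
| as coffee with|
|festival forest|
|            any|

Derivation:
Line 1: ['deep', 'golden', 'six'] (min_width=15, slack=0)
Line 2: ['bean', 'desert'] (min_width=11, slack=4)
Line 3: ['cold', 'was', 'sound'] (min_width=14, slack=1)
Line 4: ['evening', 'coffee'] (min_width=14, slack=1)
Line 5: ['as', 'coffee', 'with'] (min_width=14, slack=1)
Line 6: ['festival', 'forest'] (min_width=15, slack=0)
Line 7: ['any'] (min_width=3, slack=12)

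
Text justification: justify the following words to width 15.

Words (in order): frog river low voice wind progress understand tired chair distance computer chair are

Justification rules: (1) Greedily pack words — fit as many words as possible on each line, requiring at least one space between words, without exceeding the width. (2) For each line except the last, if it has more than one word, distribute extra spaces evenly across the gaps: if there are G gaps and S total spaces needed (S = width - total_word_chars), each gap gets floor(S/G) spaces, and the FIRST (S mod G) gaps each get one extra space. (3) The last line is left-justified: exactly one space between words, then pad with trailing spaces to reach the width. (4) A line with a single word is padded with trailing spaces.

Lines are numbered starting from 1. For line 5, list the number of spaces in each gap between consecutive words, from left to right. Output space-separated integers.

Line 1: ['frog', 'river', 'low'] (min_width=14, slack=1)
Line 2: ['voice', 'wind'] (min_width=10, slack=5)
Line 3: ['progress'] (min_width=8, slack=7)
Line 4: ['understand'] (min_width=10, slack=5)
Line 5: ['tired', 'chair'] (min_width=11, slack=4)
Line 6: ['distance'] (min_width=8, slack=7)
Line 7: ['computer', 'chair'] (min_width=14, slack=1)
Line 8: ['are'] (min_width=3, slack=12)

Answer: 5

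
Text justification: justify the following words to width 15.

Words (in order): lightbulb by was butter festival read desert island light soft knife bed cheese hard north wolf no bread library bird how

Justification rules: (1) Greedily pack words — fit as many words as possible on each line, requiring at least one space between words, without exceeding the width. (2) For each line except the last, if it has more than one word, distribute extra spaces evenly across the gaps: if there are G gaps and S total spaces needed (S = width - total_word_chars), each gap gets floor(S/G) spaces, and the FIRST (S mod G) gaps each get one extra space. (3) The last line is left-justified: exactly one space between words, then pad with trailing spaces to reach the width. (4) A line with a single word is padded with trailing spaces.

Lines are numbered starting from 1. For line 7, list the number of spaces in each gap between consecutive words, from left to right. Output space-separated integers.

Line 1: ['lightbulb', 'by'] (min_width=12, slack=3)
Line 2: ['was', 'butter'] (min_width=10, slack=5)
Line 3: ['festival', 'read'] (min_width=13, slack=2)
Line 4: ['desert', 'island'] (min_width=13, slack=2)
Line 5: ['light', 'soft'] (min_width=10, slack=5)
Line 6: ['knife', 'bed'] (min_width=9, slack=6)
Line 7: ['cheese', 'hard'] (min_width=11, slack=4)
Line 8: ['north', 'wolf', 'no'] (min_width=13, slack=2)
Line 9: ['bread', 'library'] (min_width=13, slack=2)
Line 10: ['bird', 'how'] (min_width=8, slack=7)

Answer: 5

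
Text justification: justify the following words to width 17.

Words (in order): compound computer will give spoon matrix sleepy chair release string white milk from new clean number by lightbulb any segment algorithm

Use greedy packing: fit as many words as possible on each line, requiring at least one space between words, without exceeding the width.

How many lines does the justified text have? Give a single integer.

Answer: 9

Derivation:
Line 1: ['compound', 'computer'] (min_width=17, slack=0)
Line 2: ['will', 'give', 'spoon'] (min_width=15, slack=2)
Line 3: ['matrix', 'sleepy'] (min_width=13, slack=4)
Line 4: ['chair', 'release'] (min_width=13, slack=4)
Line 5: ['string', 'white', 'milk'] (min_width=17, slack=0)
Line 6: ['from', 'new', 'clean'] (min_width=14, slack=3)
Line 7: ['number', 'by'] (min_width=9, slack=8)
Line 8: ['lightbulb', 'any'] (min_width=13, slack=4)
Line 9: ['segment', 'algorithm'] (min_width=17, slack=0)
Total lines: 9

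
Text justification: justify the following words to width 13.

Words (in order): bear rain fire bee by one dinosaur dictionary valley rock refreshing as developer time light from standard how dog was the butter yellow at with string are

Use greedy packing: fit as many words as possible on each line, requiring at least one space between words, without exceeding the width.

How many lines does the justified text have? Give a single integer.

Line 1: ['bear', 'rain'] (min_width=9, slack=4)
Line 2: ['fire', 'bee', 'by'] (min_width=11, slack=2)
Line 3: ['one', 'dinosaur'] (min_width=12, slack=1)
Line 4: ['dictionary'] (min_width=10, slack=3)
Line 5: ['valley', 'rock'] (min_width=11, slack=2)
Line 6: ['refreshing', 'as'] (min_width=13, slack=0)
Line 7: ['developer'] (min_width=9, slack=4)
Line 8: ['time', 'light'] (min_width=10, slack=3)
Line 9: ['from', 'standard'] (min_width=13, slack=0)
Line 10: ['how', 'dog', 'was'] (min_width=11, slack=2)
Line 11: ['the', 'butter'] (min_width=10, slack=3)
Line 12: ['yellow', 'at'] (min_width=9, slack=4)
Line 13: ['with', 'string'] (min_width=11, slack=2)
Line 14: ['are'] (min_width=3, slack=10)
Total lines: 14

Answer: 14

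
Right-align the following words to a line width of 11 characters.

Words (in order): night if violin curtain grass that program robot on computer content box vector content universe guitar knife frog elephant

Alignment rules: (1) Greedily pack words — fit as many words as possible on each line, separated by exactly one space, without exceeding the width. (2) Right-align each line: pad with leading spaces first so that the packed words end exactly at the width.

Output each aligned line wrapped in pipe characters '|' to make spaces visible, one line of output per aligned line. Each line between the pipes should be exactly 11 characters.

Answer: |   night if|
|     violin|
|    curtain|
| grass that|
|    program|
|   robot on|
|   computer|
|content box|
|     vector|
|    content|
|   universe|
|     guitar|
| knife frog|
|   elephant|

Derivation:
Line 1: ['night', 'if'] (min_width=8, slack=3)
Line 2: ['violin'] (min_width=6, slack=5)
Line 3: ['curtain'] (min_width=7, slack=4)
Line 4: ['grass', 'that'] (min_width=10, slack=1)
Line 5: ['program'] (min_width=7, slack=4)
Line 6: ['robot', 'on'] (min_width=8, slack=3)
Line 7: ['computer'] (min_width=8, slack=3)
Line 8: ['content', 'box'] (min_width=11, slack=0)
Line 9: ['vector'] (min_width=6, slack=5)
Line 10: ['content'] (min_width=7, slack=4)
Line 11: ['universe'] (min_width=8, slack=3)
Line 12: ['guitar'] (min_width=6, slack=5)
Line 13: ['knife', 'frog'] (min_width=10, slack=1)
Line 14: ['elephant'] (min_width=8, slack=3)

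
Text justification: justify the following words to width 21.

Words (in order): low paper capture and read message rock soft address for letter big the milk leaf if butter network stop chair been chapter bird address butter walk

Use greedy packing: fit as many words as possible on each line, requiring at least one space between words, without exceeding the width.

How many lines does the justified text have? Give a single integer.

Line 1: ['low', 'paper', 'capture', 'and'] (min_width=21, slack=0)
Line 2: ['read', 'message', 'rock'] (min_width=17, slack=4)
Line 3: ['soft', 'address', 'for'] (min_width=16, slack=5)
Line 4: ['letter', 'big', 'the', 'milk'] (min_width=19, slack=2)
Line 5: ['leaf', 'if', 'butter'] (min_width=14, slack=7)
Line 6: ['network', 'stop', 'chair'] (min_width=18, slack=3)
Line 7: ['been', 'chapter', 'bird'] (min_width=17, slack=4)
Line 8: ['address', 'butter', 'walk'] (min_width=19, slack=2)
Total lines: 8

Answer: 8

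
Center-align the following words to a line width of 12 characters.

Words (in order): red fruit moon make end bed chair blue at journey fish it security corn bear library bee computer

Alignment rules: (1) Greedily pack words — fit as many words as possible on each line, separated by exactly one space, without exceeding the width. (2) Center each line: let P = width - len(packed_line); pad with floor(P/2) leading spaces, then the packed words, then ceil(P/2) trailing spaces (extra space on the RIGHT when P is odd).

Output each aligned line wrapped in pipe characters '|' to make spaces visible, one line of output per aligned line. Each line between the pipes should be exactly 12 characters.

Answer: | red fruit  |
| moon make  |
|  end bed   |
| chair blue |
| at journey |
|  fish it   |
|  security  |
| corn bear  |
|library bee |
|  computer  |

Derivation:
Line 1: ['red', 'fruit'] (min_width=9, slack=3)
Line 2: ['moon', 'make'] (min_width=9, slack=3)
Line 3: ['end', 'bed'] (min_width=7, slack=5)
Line 4: ['chair', 'blue'] (min_width=10, slack=2)
Line 5: ['at', 'journey'] (min_width=10, slack=2)
Line 6: ['fish', 'it'] (min_width=7, slack=5)
Line 7: ['security'] (min_width=8, slack=4)
Line 8: ['corn', 'bear'] (min_width=9, slack=3)
Line 9: ['library', 'bee'] (min_width=11, slack=1)
Line 10: ['computer'] (min_width=8, slack=4)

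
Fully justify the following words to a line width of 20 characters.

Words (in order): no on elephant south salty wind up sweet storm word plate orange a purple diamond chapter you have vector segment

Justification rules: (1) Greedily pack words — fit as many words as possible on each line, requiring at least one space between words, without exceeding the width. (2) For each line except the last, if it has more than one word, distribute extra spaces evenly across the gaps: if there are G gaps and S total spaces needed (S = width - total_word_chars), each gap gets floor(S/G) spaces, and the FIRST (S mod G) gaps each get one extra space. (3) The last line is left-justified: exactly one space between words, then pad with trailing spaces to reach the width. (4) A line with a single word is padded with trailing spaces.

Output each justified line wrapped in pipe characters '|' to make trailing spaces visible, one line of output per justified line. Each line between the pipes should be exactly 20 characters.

Line 1: ['no', 'on', 'elephant', 'south'] (min_width=20, slack=0)
Line 2: ['salty', 'wind', 'up', 'sweet'] (min_width=19, slack=1)
Line 3: ['storm', 'word', 'plate'] (min_width=16, slack=4)
Line 4: ['orange', 'a', 'purple'] (min_width=15, slack=5)
Line 5: ['diamond', 'chapter', 'you'] (min_width=19, slack=1)
Line 6: ['have', 'vector', 'segment'] (min_width=19, slack=1)

Answer: |no on elephant south|
|salty  wind up sweet|
|storm   word   plate|
|orange    a   purple|
|diamond  chapter you|
|have vector segment |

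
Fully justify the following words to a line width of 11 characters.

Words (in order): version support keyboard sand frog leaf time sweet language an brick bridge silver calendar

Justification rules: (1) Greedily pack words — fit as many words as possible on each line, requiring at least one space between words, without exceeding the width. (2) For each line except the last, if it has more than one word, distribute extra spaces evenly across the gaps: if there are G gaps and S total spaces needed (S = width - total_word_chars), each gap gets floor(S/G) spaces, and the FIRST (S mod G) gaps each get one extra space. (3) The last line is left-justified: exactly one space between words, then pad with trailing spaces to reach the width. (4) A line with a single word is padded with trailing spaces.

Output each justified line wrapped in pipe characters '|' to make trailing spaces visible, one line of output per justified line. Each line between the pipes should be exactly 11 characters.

Line 1: ['version'] (min_width=7, slack=4)
Line 2: ['support'] (min_width=7, slack=4)
Line 3: ['keyboard'] (min_width=8, slack=3)
Line 4: ['sand', 'frog'] (min_width=9, slack=2)
Line 5: ['leaf', 'time'] (min_width=9, slack=2)
Line 6: ['sweet'] (min_width=5, slack=6)
Line 7: ['language', 'an'] (min_width=11, slack=0)
Line 8: ['brick'] (min_width=5, slack=6)
Line 9: ['bridge'] (min_width=6, slack=5)
Line 10: ['silver'] (min_width=6, slack=5)
Line 11: ['calendar'] (min_width=8, slack=3)

Answer: |version    |
|support    |
|keyboard   |
|sand   frog|
|leaf   time|
|sweet      |
|language an|
|brick      |
|bridge     |
|silver     |
|calendar   |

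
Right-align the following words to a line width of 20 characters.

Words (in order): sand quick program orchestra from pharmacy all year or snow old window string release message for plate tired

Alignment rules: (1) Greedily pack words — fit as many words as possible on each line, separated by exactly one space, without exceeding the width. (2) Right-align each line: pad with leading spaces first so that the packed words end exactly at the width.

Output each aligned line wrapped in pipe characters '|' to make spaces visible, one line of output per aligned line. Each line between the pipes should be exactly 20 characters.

Line 1: ['sand', 'quick', 'program'] (min_width=18, slack=2)
Line 2: ['orchestra', 'from'] (min_width=14, slack=6)
Line 3: ['pharmacy', 'all', 'year', 'or'] (min_width=20, slack=0)
Line 4: ['snow', 'old', 'window'] (min_width=15, slack=5)
Line 5: ['string', 'release'] (min_width=14, slack=6)
Line 6: ['message', 'for', 'plate'] (min_width=17, slack=3)
Line 7: ['tired'] (min_width=5, slack=15)

Answer: |  sand quick program|
|      orchestra from|
|pharmacy all year or|
|     snow old window|
|      string release|
|   message for plate|
|               tired|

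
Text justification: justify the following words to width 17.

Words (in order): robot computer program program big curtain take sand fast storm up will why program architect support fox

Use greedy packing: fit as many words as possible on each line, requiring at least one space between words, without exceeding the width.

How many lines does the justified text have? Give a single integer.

Line 1: ['robot', 'computer'] (min_width=14, slack=3)
Line 2: ['program', 'program'] (min_width=15, slack=2)
Line 3: ['big', 'curtain', 'take'] (min_width=16, slack=1)
Line 4: ['sand', 'fast', 'storm'] (min_width=15, slack=2)
Line 5: ['up', 'will', 'why'] (min_width=11, slack=6)
Line 6: ['program', 'architect'] (min_width=17, slack=0)
Line 7: ['support', 'fox'] (min_width=11, slack=6)
Total lines: 7

Answer: 7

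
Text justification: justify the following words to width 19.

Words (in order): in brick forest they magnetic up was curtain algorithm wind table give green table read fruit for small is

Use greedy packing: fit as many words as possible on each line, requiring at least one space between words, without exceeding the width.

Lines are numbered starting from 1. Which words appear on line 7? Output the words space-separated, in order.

Line 1: ['in', 'brick', 'forest'] (min_width=15, slack=4)
Line 2: ['they', 'magnetic', 'up'] (min_width=16, slack=3)
Line 3: ['was', 'curtain'] (min_width=11, slack=8)
Line 4: ['algorithm', 'wind'] (min_width=14, slack=5)
Line 5: ['table', 'give', 'green'] (min_width=16, slack=3)
Line 6: ['table', 'read', 'fruit'] (min_width=16, slack=3)
Line 7: ['for', 'small', 'is'] (min_width=12, slack=7)

Answer: for small is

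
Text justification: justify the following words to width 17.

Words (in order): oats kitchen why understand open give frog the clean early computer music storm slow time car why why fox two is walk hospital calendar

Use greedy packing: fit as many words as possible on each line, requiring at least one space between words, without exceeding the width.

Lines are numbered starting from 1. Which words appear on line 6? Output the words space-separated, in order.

Answer: storm slow time

Derivation:
Line 1: ['oats', 'kitchen', 'why'] (min_width=16, slack=1)
Line 2: ['understand', 'open'] (min_width=15, slack=2)
Line 3: ['give', 'frog', 'the'] (min_width=13, slack=4)
Line 4: ['clean', 'early'] (min_width=11, slack=6)
Line 5: ['computer', 'music'] (min_width=14, slack=3)
Line 6: ['storm', 'slow', 'time'] (min_width=15, slack=2)
Line 7: ['car', 'why', 'why', 'fox'] (min_width=15, slack=2)
Line 8: ['two', 'is', 'walk'] (min_width=11, slack=6)
Line 9: ['hospital', 'calendar'] (min_width=17, slack=0)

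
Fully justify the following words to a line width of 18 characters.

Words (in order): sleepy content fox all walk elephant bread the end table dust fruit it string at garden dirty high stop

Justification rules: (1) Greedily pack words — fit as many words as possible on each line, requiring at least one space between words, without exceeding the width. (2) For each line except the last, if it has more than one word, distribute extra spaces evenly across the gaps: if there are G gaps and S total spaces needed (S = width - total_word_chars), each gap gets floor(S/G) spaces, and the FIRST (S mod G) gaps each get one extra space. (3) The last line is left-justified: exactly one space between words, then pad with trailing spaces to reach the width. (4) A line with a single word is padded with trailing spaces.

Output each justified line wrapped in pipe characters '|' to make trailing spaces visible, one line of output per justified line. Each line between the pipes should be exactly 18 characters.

Line 1: ['sleepy', 'content', 'fox'] (min_width=18, slack=0)
Line 2: ['all', 'walk', 'elephant'] (min_width=17, slack=1)
Line 3: ['bread', 'the', 'end'] (min_width=13, slack=5)
Line 4: ['table', 'dust', 'fruit'] (min_width=16, slack=2)
Line 5: ['it', 'string', 'at'] (min_width=12, slack=6)
Line 6: ['garden', 'dirty', 'high'] (min_width=17, slack=1)
Line 7: ['stop'] (min_width=4, slack=14)

Answer: |sleepy content fox|
|all  walk elephant|
|bread    the   end|
|table  dust  fruit|
|it    string    at|
|garden  dirty high|
|stop              |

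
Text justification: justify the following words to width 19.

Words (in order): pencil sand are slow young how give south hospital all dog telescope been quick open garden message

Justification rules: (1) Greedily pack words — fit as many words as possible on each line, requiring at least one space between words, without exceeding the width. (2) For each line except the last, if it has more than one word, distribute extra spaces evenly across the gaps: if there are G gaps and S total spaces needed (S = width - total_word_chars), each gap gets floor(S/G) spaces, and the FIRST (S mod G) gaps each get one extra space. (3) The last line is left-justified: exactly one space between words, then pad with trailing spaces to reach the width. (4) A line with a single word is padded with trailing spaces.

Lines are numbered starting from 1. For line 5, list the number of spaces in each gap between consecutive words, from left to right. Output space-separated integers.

Answer: 2 2

Derivation:
Line 1: ['pencil', 'sand', 'are'] (min_width=15, slack=4)
Line 2: ['slow', 'young', 'how', 'give'] (min_width=19, slack=0)
Line 3: ['south', 'hospital', 'all'] (min_width=18, slack=1)
Line 4: ['dog', 'telescope', 'been'] (min_width=18, slack=1)
Line 5: ['quick', 'open', 'garden'] (min_width=17, slack=2)
Line 6: ['message'] (min_width=7, slack=12)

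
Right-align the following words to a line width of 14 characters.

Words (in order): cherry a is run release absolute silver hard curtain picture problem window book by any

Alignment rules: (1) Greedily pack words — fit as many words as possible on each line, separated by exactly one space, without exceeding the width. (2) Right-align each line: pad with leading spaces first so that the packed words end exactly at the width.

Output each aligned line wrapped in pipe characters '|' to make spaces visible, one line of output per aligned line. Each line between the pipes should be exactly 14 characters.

Line 1: ['cherry', 'a', 'is'] (min_width=11, slack=3)
Line 2: ['run', 'release'] (min_width=11, slack=3)
Line 3: ['absolute'] (min_width=8, slack=6)
Line 4: ['silver', 'hard'] (min_width=11, slack=3)
Line 5: ['curtain'] (min_width=7, slack=7)
Line 6: ['picture'] (min_width=7, slack=7)
Line 7: ['problem', 'window'] (min_width=14, slack=0)
Line 8: ['book', 'by', 'any'] (min_width=11, slack=3)

Answer: |   cherry a is|
|   run release|
|      absolute|
|   silver hard|
|       curtain|
|       picture|
|problem window|
|   book by any|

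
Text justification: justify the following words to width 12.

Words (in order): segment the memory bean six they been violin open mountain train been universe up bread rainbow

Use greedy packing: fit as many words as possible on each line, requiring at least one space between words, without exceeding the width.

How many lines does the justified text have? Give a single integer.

Line 1: ['segment', 'the'] (min_width=11, slack=1)
Line 2: ['memory', 'bean'] (min_width=11, slack=1)
Line 3: ['six', 'they'] (min_width=8, slack=4)
Line 4: ['been', 'violin'] (min_width=11, slack=1)
Line 5: ['open'] (min_width=4, slack=8)
Line 6: ['mountain'] (min_width=8, slack=4)
Line 7: ['train', 'been'] (min_width=10, slack=2)
Line 8: ['universe', 'up'] (min_width=11, slack=1)
Line 9: ['bread'] (min_width=5, slack=7)
Line 10: ['rainbow'] (min_width=7, slack=5)
Total lines: 10

Answer: 10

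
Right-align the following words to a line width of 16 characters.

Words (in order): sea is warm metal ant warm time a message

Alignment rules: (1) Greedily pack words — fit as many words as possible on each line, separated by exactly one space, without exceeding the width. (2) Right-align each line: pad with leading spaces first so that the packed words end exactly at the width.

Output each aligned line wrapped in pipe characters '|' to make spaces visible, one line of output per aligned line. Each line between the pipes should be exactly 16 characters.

Answer: |     sea is warm|
|  metal ant warm|
|  time a message|

Derivation:
Line 1: ['sea', 'is', 'warm'] (min_width=11, slack=5)
Line 2: ['metal', 'ant', 'warm'] (min_width=14, slack=2)
Line 3: ['time', 'a', 'message'] (min_width=14, slack=2)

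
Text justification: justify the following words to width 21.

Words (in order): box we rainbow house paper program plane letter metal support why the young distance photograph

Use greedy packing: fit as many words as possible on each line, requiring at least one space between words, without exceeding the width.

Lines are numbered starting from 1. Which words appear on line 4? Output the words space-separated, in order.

Line 1: ['box', 'we', 'rainbow', 'house'] (min_width=20, slack=1)
Line 2: ['paper', 'program', 'plane'] (min_width=19, slack=2)
Line 3: ['letter', 'metal', 'support'] (min_width=20, slack=1)
Line 4: ['why', 'the', 'young'] (min_width=13, slack=8)
Line 5: ['distance', 'photograph'] (min_width=19, slack=2)

Answer: why the young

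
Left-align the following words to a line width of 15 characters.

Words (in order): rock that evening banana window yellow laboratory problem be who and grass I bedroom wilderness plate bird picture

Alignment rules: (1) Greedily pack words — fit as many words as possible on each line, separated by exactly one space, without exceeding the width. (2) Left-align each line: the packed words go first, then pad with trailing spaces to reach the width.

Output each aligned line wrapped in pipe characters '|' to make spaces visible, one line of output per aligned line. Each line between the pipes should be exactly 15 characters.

Answer: |rock that      |
|evening banana |
|window yellow  |
|laboratory     |
|problem be who |
|and grass I    |
|bedroom        |
|wilderness     |
|plate bird     |
|picture        |

Derivation:
Line 1: ['rock', 'that'] (min_width=9, slack=6)
Line 2: ['evening', 'banana'] (min_width=14, slack=1)
Line 3: ['window', 'yellow'] (min_width=13, slack=2)
Line 4: ['laboratory'] (min_width=10, slack=5)
Line 5: ['problem', 'be', 'who'] (min_width=14, slack=1)
Line 6: ['and', 'grass', 'I'] (min_width=11, slack=4)
Line 7: ['bedroom'] (min_width=7, slack=8)
Line 8: ['wilderness'] (min_width=10, slack=5)
Line 9: ['plate', 'bird'] (min_width=10, slack=5)
Line 10: ['picture'] (min_width=7, slack=8)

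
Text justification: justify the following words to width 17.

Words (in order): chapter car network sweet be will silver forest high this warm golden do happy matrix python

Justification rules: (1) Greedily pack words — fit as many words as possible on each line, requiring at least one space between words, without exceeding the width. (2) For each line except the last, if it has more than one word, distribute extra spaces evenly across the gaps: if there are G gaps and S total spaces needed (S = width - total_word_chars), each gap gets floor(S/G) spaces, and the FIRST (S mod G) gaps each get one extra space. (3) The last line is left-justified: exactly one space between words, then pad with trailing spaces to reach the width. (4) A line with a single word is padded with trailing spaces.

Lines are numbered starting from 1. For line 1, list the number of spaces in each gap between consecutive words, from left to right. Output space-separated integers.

Answer: 7

Derivation:
Line 1: ['chapter', 'car'] (min_width=11, slack=6)
Line 2: ['network', 'sweet', 'be'] (min_width=16, slack=1)
Line 3: ['will', 'silver'] (min_width=11, slack=6)
Line 4: ['forest', 'high', 'this'] (min_width=16, slack=1)
Line 5: ['warm', 'golden', 'do'] (min_width=14, slack=3)
Line 6: ['happy', 'matrix'] (min_width=12, slack=5)
Line 7: ['python'] (min_width=6, slack=11)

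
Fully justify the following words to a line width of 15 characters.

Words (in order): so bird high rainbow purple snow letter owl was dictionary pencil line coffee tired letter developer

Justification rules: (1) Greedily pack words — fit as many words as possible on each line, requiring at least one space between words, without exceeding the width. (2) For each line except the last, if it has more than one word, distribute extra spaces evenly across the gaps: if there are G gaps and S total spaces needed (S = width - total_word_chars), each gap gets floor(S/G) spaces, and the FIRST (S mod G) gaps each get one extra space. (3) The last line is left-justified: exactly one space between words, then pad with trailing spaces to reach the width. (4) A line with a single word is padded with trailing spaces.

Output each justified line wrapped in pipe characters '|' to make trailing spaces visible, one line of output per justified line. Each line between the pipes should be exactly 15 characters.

Line 1: ['so', 'bird', 'high'] (min_width=12, slack=3)
Line 2: ['rainbow', 'purple'] (min_width=14, slack=1)
Line 3: ['snow', 'letter', 'owl'] (min_width=15, slack=0)
Line 4: ['was', 'dictionary'] (min_width=14, slack=1)
Line 5: ['pencil', 'line'] (min_width=11, slack=4)
Line 6: ['coffee', 'tired'] (min_width=12, slack=3)
Line 7: ['letter'] (min_width=6, slack=9)
Line 8: ['developer'] (min_width=9, slack=6)

Answer: |so   bird  high|
|rainbow  purple|
|snow letter owl|
|was  dictionary|
|pencil     line|
|coffee    tired|
|letter         |
|developer      |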